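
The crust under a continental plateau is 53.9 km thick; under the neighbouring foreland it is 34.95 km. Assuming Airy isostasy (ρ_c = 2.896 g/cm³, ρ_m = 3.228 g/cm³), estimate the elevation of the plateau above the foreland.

Excess crust Δ = 53.9 km − 34.95 km = 18.95 km, split between elevation h and root r with h + r = Δ.
Airy balance ρ_c h = (ρ_m − ρ_c) r gives r = h ρ_c/(ρ_m − ρ_c), so h (1 + ρ_c/(ρ_m − ρ_c)) = Δ, i.e. h = Δ (ρ_m − ρ_c)/ρ_m.
h = 18.95 km × 0.332/3.228 = 1.95 km.

1.95 km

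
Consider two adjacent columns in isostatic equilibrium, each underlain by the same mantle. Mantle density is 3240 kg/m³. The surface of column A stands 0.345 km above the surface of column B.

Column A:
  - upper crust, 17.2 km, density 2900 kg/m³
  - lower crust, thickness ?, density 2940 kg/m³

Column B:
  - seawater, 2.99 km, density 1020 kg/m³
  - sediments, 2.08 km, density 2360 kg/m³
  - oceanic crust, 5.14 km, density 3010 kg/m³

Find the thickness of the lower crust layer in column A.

Take the compensation level at the base of the deeper column (depth z_c below the surface of column A) and equate Σ ρ_i t_i down to z_c; mantle fills any gap and the z_c terms cancel.
Column A: 17.2×2900 + x×2940 + (z_c − 17.2 − x)×3240
Column B: 0.345×0 + 2.99×1020 + 2.08×2360 + 5.14×3010 + (z_c − 0.345 − 10.21)×3240
The z_c×3240 term appears on both sides and cancels. Collect the known terms of each column as K = Σ(ρt)_known − 3240 × (depth of known layers): K_A = 49880 − 3240×17.2 = −5848; K_B = 23430 − 3240×(0.345 + 10.21) = −10768.2.
Balance: K_A − x×(3240 − 2940) = K_B, so x = (K_A − K_B)/(3240 − 2940) = 4920.2/300 = 16.4 km.

16.4 km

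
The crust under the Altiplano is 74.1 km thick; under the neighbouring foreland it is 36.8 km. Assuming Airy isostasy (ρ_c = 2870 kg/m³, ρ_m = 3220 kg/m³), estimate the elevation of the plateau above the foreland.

Excess crust Δ = 74.1 km − 36.8 km = 37.3 km, split between elevation h and root r with h + r = Δ.
Airy balance ρ_c h = (ρ_m − ρ_c) r gives r = h ρ_c/(ρ_m − ρ_c), so h (1 + ρ_c/(ρ_m − ρ_c)) = Δ, i.e. h = Δ (ρ_m − ρ_c)/ρ_m.
h = 37.3 km × 350/3220 = 4.05 km.

4.05 km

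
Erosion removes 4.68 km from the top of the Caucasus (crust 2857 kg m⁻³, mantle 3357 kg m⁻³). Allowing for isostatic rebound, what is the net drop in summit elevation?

Rebound u = e ρ_c/ρ_m = 4.68 km × 2857/3357 = 3.983 km.
Net surface drop = e − u = 4.68 km − 3.983 km = e (ρ_m − ρ_c)/ρ_m = 0.697 km.

0.697 km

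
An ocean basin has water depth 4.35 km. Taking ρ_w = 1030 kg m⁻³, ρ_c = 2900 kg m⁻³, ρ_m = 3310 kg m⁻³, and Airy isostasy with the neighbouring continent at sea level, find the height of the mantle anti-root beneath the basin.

19.8 km

For local isostatic compensation: replacing crust with seawater at the top is compensated by replacing crust with mantle at the base: d (ρ_c − ρ_w) = a (ρ_m − ρ_c).
a = d (ρ_c − ρ_w)/(ρ_m − ρ_c) = 4.35 km × 1870/410 = 19.8 km.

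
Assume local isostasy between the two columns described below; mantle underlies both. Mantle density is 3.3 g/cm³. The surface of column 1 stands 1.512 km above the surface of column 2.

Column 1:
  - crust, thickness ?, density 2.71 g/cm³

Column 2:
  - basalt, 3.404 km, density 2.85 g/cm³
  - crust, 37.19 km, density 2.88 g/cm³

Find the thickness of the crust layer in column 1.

37.5 km

Take the compensation level at the base of the deeper column (depth z_c below the surface of column 1) and equate Σ ρ_i t_i down to z_c; mantle fills any gap and the z_c terms cancel.
Column 1: x×2.71 + (z_c − 0 − x)×3.3
Column 2: 1.512×0 + 3.404×2.85 + 37.19×2.88 + (z_c − 1.512 − 40.594)×3.3
The z_c×3.3 term appears on both sides and cancels. Collect the known terms of each column as K = Σ(ρt)_known − 3.3 × (depth of known layers): K_1 = 0 − 3.3×0 = 0; K_2 = 116.8086 − 3.3×(1.512 + 40.594) = −22.1412.
Balance: K_1 − x×(3.3 − 2.71) = K_2, so x = (K_1 − K_2)/(3.3 − 2.71) = 22.1412/0.59 = 37.5 km.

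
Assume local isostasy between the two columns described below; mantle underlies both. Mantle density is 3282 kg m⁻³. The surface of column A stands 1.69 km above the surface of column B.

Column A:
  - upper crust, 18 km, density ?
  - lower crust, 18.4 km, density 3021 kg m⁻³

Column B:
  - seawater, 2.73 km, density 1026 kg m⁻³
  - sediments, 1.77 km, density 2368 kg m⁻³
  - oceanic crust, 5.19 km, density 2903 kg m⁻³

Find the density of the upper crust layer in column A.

Take the compensation level at the base of the deeper column (depth z_c below the surface of column A) and equate Σ ρ_i t_i down to z_c; mantle fills any gap and the z_c terms cancel.
Column A: 18×ρ + 18.4×3021 + (z_c − 36.4)×3282
Column B: 1.69×0 + 2.73×1026 + 1.77×2368 + 5.19×2903 + (z_c − 1.69 − 9.69)×3282
The z_c×3282 term appears on both sides and cancels. Collect the known terms of each column as K = Σ(ρt)_known − 3282 × (depth of known layers): K_A = 55586.4 − 3282×36.4 = −63878.4; K_B = 22058.91 − 3282×(1.69 + 9.69) = −15290.25.
Balance: K_A + 18×ρ = K_B, so ρ = (K_B − K_A)/18 = 48588.2/18 = 2700 kg m⁻³.

2700 kg m⁻³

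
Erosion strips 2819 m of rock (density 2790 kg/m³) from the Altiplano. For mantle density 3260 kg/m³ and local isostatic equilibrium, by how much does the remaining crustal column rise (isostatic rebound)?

Unloading: uplift u = e ρ_c/ρ_m = 2819 m × 2790/3260 = 2410 m.

2410 m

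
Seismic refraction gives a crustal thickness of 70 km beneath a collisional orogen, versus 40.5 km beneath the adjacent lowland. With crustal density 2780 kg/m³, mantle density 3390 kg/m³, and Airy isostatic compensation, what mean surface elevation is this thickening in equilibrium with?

5.31 km

Excess crust Δ = 70 km − 40.5 km = 29.5 km, split between elevation h and root r with h + r = Δ.
Airy balance ρ_c h = (ρ_m − ρ_c) r gives r = h ρ_c/(ρ_m − ρ_c), so h (1 + ρ_c/(ρ_m − ρ_c)) = Δ, i.e. h = Δ (ρ_m − ρ_c)/ρ_m.
h = 29.5 km × 610/3390 = 5.31 km.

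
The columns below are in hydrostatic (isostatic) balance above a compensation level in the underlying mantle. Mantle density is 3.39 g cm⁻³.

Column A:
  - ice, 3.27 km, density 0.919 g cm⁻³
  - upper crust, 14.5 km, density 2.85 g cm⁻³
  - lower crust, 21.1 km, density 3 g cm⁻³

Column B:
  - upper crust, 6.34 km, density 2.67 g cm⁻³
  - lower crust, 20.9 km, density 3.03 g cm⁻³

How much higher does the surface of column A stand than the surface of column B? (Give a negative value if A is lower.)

3.55 km

For any compensation level in the mantle, the mantle terms cancel and isostasy reduces to e = (Σt_A − Σt_B) − (Σ(ρt)_A − Σ(ρt)_B) / ρ_m.
Σt_A = 38.87 km; Σt_B = 27.24 km; Σ(ρt)_A = 107.63013; Σ(ρt)_B = 80.2548 (in km·g cm⁻³).
e = (38.87 − 27.24) − (107.63013 − 80.2548) / 3.39 = 3.55 km.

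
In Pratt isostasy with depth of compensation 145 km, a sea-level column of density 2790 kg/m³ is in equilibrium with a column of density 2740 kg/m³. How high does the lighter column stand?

ρ_ref D = ρ (D + h) → h = D (ρ_ref − ρ)/ρ.
h = 145 km × (2790 − 2740)/2740 = 2.65 km.

2.65 km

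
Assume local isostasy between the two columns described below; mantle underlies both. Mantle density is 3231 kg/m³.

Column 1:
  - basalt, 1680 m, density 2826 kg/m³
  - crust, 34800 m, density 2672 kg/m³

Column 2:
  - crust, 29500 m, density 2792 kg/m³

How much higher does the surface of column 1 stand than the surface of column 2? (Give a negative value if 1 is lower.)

For any compensation level in the mantle, the mantle terms cancel and isostasy reduces to e = (Σt_1 − Σt_2) − (Σ(ρt)_1 − Σ(ρt)_2) / ρ_m.
Σt_1 = 36480 m; Σt_2 = 29500 m; Σ(ρt)_1 = 97733280; Σ(ρt)_2 = 82364000 (in m·kg/m³).
e = (36480 − 29500) − (97733280 − 82364000) / 3231 = 2220 m.

2220 m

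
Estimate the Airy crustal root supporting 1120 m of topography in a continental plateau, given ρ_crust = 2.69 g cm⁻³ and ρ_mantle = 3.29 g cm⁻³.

In Airy isostatic equilibrium: the weight of the topography is balanced by the buoyancy of the root, ρ_c h = (ρ_m − ρ_c) r.
r = h · ρ_c / (ρ_m − ρ_c) = 1120 m × 2.69 / (3.29 − 2.69) = 5020 m.

5020 m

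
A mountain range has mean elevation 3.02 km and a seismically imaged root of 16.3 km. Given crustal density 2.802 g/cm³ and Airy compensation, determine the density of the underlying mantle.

Airy balance: ρ_c h = (ρ_m − ρ_c) r → ρ_m = ρ_c (1 + h/r).
ρ_m = 2.802 × (1 + 3.02 km/16.3 km) = 3.32 g/cm³.

3.32 g/cm³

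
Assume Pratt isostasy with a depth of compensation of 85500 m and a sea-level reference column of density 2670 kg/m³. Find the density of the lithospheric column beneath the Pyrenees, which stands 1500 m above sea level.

Pratt balance: ρ_ref D = ρ (D + h).
ρ = ρ_ref D/(D + h) = 2670 × 85500 m/(85500 m + 1500 m) = 2620 kg/m³.

2620 kg/m³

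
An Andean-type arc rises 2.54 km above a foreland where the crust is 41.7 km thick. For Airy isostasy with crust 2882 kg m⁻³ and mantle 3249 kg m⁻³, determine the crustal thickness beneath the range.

Root depth r = h ρ_c / (ρ_m − ρ_c) = 2.54 km × 2882 / 367 = 19.95 km.
Total thickness = T + h + r = 41.7 km + 2.54 km + 19.95 km = 64.2 km.

64.2 km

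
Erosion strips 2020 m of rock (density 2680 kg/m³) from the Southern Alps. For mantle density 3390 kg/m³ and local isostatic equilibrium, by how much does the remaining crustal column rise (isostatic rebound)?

Unloading: uplift u = e ρ_c/ρ_m = 2020 m × 2680/3390 = 1600 m.

1600 m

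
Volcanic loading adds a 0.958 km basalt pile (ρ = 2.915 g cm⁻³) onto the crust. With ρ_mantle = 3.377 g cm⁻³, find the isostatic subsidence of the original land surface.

0.827 km

Subaerial loading: s = t ρ_load / ρ_m.
s = 0.958 km × 2.915/3.377 = 0.827 km.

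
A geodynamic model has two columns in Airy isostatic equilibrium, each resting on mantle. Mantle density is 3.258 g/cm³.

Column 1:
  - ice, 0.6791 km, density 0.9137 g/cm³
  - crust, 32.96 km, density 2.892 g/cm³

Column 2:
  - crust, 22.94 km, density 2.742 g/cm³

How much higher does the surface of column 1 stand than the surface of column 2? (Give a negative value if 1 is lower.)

0.558 km

For any compensation level in the mantle, the mantle terms cancel and isostasy reduces to e = (Σt_1 − Σt_2) − (Σ(ρt)_1 − Σ(ρt)_2) / ρ_m.
Σt_1 = 33.6391 km; Σt_2 = 22.94 km; Σ(ρt)_1 = 95.9408137; Σ(ρt)_2 = 62.90148 (in km·g/cm³).
e = (33.6391 − 22.94) − (95.9408137 − 62.90148) / 3.258 = 0.558 km.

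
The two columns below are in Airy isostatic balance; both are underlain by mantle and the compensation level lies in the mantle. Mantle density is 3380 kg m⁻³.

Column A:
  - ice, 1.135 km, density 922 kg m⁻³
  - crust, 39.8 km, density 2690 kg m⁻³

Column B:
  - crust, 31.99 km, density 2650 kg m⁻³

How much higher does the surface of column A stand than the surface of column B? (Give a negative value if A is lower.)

2.04 km

For any compensation level in the mantle, the mantle terms cancel and isostasy reduces to e = (Σt_A − Σt_B) − (Σ(ρt)_A − Σ(ρt)_B) / ρ_m.
Σt_A = 40.935 km; Σt_B = 31.99 km; Σ(ρt)_A = 108108.47; Σ(ρt)_B = 84773.5 (in km·kg m⁻³).
e = (40.935 − 31.99) − (108108.47 − 84773.5) / 3380 = 2.04 km.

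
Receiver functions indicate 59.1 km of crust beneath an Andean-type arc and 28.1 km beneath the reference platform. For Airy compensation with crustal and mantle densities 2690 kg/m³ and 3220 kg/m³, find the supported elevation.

5.1 km

Excess crust Δ = 59.1 km − 28.1 km = 31 km, split between elevation h and root r with h + r = Δ.
Airy balance ρ_c h = (ρ_m − ρ_c) r gives r = h ρ_c/(ρ_m − ρ_c), so h (1 + ρ_c/(ρ_m − ρ_c)) = Δ, i.e. h = Δ (ρ_m − ρ_c)/ρ_m.
h = 31 km × 530/3220 = 5.1 km.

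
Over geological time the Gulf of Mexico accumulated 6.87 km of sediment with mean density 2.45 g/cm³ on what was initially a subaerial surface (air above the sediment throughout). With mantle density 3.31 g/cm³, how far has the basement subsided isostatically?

5.09 km

Subaerial load: s = t ρ_sed / ρ_m = 6.87 km × 2.45/3.31 = 5.09 km.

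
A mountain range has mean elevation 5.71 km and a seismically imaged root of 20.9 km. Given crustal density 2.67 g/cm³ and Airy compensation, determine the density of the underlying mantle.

3.4 g/cm³

Airy balance: ρ_c h = (ρ_m − ρ_c) r → ρ_m = ρ_c (1 + h/r).
ρ_m = 2.67 × (1 + 5.71 km/20.9 km) = 3.4 g/cm³.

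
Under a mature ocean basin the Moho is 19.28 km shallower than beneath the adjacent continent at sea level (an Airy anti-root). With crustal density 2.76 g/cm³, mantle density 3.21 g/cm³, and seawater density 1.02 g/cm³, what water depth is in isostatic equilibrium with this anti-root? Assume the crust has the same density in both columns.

4.99 km

Replacing a thickness d of crust by seawater at the top must be balanced by replacing crust with mantle at the base: d (ρ_c − ρ_w) = a (ρ_m − ρ_c).
d = a (ρ_m − ρ_c)/(ρ_c − ρ_w) = 19.28 km × 0.45/1.74 = 4.99 km.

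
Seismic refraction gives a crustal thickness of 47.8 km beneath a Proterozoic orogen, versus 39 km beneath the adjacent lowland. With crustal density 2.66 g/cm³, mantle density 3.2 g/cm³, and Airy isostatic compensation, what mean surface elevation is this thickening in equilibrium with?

Excess crust Δ = 47.8 km − 39 km = 8.8 km, split between elevation h and root r with h + r = Δ.
Airy balance ρ_c h = (ρ_m − ρ_c) r gives r = h ρ_c/(ρ_m − ρ_c), so h (1 + ρ_c/(ρ_m − ρ_c)) = Δ, i.e. h = Δ (ρ_m − ρ_c)/ρ_m.
h = 8.8 km × 0.54/3.2 = 1.49 km.

1.49 km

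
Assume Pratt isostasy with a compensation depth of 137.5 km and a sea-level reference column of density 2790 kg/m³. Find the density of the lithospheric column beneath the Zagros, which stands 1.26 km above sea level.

Pratt balance: ρ_ref D = ρ (D + h).
ρ = ρ_ref D/(D + h) = 2790 × 137.5 km/(137.5 km + 1.26 km) = 2760 kg/m³.

2760 kg/m³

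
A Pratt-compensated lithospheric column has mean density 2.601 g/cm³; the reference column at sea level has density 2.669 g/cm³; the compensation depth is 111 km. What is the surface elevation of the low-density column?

ρ_ref D = ρ (D + h) → h = D (ρ_ref − ρ)/ρ.
h = 111 km × (2.669 − 2.601)/2.601 = 2.9 km.

2.9 km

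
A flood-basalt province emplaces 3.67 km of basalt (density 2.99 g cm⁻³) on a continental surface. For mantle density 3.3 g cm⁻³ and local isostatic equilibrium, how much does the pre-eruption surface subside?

3.33 km

Subaerial loading: s = t ρ_load / ρ_m.
s = 3.67 km × 2.99/3.3 = 3.33 km.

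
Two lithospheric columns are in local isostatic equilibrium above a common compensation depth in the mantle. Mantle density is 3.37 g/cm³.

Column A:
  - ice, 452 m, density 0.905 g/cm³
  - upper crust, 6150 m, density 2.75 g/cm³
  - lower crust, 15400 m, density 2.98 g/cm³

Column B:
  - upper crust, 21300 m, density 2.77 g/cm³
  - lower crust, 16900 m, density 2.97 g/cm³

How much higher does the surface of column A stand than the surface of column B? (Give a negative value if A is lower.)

For any compensation level in the mantle, the mantle terms cancel and isostasy reduces to e = (Σt_A − Σt_B) − (Σ(ρt)_A − Σ(ρt)_B) / ρ_m.
Σt_A = 22002 m; Σt_B = 38200 m; Σ(ρt)_A = 63213.56; Σ(ρt)_B = 109194 (in m·g/cm³).
e = (22002 − 38200) − (63213.56 − 109194) / 3.37 = −2550 m.

−2550 m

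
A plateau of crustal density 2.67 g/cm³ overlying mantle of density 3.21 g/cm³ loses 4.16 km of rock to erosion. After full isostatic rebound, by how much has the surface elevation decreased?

Rebound u = e ρ_c/ρ_m = 4.16 km × 2.67/3.21 = 3.46 km.
Net surface drop = e − u = 4.16 km − 3.46 km = e (ρ_m − ρ_c)/ρ_m = 0.7 km.

0.7 km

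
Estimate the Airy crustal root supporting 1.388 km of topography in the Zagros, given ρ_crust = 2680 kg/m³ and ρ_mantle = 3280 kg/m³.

6.2 km

For local isostatic compensation: the weight of the topography is balanced by the buoyancy of the root, ρ_c h = (ρ_m − ρ_c) r.
r = h · ρ_c / (ρ_m − ρ_c) = 1.388 km × 2680 / (3280 − 2680) = 6.2 km.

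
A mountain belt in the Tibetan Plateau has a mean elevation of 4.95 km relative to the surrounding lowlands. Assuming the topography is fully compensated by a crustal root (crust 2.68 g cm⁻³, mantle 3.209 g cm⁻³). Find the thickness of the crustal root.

25.1 km

For local isostatic compensation: the weight of the topography is balanced by the buoyancy of the root, ρ_c h = (ρ_m − ρ_c) r.
r = h · ρ_c / (ρ_m − ρ_c) = 4.95 km × 2.68 / (3.209 − 2.68) = 25.1 km.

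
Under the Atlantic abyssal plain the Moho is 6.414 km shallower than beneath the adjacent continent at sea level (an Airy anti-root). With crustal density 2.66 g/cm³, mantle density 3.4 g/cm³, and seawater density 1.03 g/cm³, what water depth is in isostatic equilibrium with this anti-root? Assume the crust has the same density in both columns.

Replacing a thickness d of crust by seawater at the top must be balanced by replacing crust with mantle at the base: d (ρ_c − ρ_w) = a (ρ_m − ρ_c).
d = a (ρ_m − ρ_c)/(ρ_c − ρ_w) = 6.414 km × 0.74/1.63 = 2.91 km.

2.91 km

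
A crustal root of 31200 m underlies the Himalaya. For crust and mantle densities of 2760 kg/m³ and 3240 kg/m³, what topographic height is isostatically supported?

5430 m

By Archimedes' principle applied to the lithosphere: ρ_c h = (ρ_m − ρ_c) r.
h = r (ρ_m − ρ_c) / ρ_c = 31200 m × (3240 − 2760) / 2760 = 5430 m.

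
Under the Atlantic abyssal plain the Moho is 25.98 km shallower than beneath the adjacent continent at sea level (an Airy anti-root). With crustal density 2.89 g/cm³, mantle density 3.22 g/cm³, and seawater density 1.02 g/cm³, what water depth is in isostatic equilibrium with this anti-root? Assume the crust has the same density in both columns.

4.58 km

Replacing a thickness d of crust by seawater at the top must be balanced by replacing crust with mantle at the base: d (ρ_c − ρ_w) = a (ρ_m − ρ_c).
d = a (ρ_m − ρ_c)/(ρ_c − ρ_w) = 25.98 km × 0.33/1.87 = 4.58 km.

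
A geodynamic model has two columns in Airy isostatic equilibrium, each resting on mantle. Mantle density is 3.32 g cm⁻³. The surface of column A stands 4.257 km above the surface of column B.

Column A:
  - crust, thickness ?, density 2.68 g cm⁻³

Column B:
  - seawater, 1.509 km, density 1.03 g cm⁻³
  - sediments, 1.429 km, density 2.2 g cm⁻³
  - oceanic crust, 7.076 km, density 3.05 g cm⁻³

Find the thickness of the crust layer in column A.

Take the compensation level at the base of the deeper column (depth z_c below the surface of column A) and equate Σ ρ_i t_i down to z_c; mantle fills any gap and the z_c terms cancel.
Column A: x×2.68 + (z_c − 0 − x)×3.32
Column B: 4.257×0 + 1.509×1.03 + 1.429×2.2 + 7.076×3.05 + (z_c − 4.257 − 10.014)×3.32
The z_c×3.32 term appears on both sides and cancels. Collect the known terms of each column as K = Σ(ρt)_known − 3.32 × (depth of known layers): K_A = 0 − 3.32×0 = 0; K_B = 26.27987 − 3.32×(4.257 + 10.014) = −21.09985.
Balance: K_A − x×(3.32 − 2.68) = K_B, so x = (K_A − K_B)/(3.32 − 2.68) = 21.0998/0.64 = 33 km.

33 km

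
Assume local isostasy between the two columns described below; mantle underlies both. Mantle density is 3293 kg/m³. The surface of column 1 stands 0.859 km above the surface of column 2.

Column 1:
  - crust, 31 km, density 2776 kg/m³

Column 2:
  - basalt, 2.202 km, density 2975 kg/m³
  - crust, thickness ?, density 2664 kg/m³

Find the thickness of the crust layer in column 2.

19.9 km

Take the compensation level at the base of the deeper column (depth z_c below the surface of column 1) and equate Σ ρ_i t_i down to z_c; mantle fills any gap and the z_c terms cancel.
Column 1: 31×2776 + (z_c − 31)×3293
Column 2: 0.859×0 + 2.202×2975 + x×2664 + (z_c − 0.859 − 2.202 − x)×3293
The z_c×3293 term appears on both sides and cancels. Collect the known terms of each column as K = Σ(ρt)_known − 3293 × (depth of known layers): K_1 = 86056 − 3293×31 = −16027; K_2 = 6550.95 − 3293×(0.859 + 2.202) = −3528.923.
Balance: K_1 = K_2 − x×(3293 − 2664), so x = (K_2 − K_1)/(3293 − 2664) = 12498.1/629 = 19.9 km.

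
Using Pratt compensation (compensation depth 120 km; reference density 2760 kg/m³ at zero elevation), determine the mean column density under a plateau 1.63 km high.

2720 kg/m³

Pratt balance: ρ_ref D = ρ (D + h).
ρ = ρ_ref D/(D + h) = 2760 × 120 km/(120 km + 1.63 km) = 2720 kg/m³.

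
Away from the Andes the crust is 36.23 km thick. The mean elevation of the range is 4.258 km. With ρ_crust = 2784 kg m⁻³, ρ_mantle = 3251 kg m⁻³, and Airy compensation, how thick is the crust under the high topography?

Root depth r = h ρ_c / (ρ_m − ρ_c) = 4.258 km × 2784 / 467 = 25.38 km.
Total thickness = T + h + r = 36.23 km + 4.258 km + 25.38 km = 65.9 km.

65.9 km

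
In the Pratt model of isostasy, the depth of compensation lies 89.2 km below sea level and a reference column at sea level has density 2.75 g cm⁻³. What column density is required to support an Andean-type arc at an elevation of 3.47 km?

Pratt balance: ρ_ref D = ρ (D + h).
ρ = ρ_ref D/(D + h) = 2.75 × 89.2 km/(89.2 km + 3.47 km) = 2.65 g cm⁻³.

2.65 g cm⁻³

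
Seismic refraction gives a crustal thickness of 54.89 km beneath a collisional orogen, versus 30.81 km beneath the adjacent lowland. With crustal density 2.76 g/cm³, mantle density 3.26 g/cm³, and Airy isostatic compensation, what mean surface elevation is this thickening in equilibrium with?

Excess crust Δ = 54.89 km − 30.81 km = 24.08 km, split between elevation h and root r with h + r = Δ.
Airy balance ρ_c h = (ρ_m − ρ_c) r gives r = h ρ_c/(ρ_m − ρ_c), so h (1 + ρ_c/(ρ_m − ρ_c)) = Δ, i.e. h = Δ (ρ_m − ρ_c)/ρ_m.
h = 24.08 km × 0.5/3.26 = 3.69 km.

3.69 km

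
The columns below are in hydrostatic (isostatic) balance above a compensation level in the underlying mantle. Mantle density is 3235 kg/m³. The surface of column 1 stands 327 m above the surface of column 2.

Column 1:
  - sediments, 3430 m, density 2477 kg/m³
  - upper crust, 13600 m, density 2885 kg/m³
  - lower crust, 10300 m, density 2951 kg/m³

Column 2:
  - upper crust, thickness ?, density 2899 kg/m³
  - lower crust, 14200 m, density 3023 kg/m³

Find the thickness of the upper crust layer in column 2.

18500 m

Take the compensation level at the base of the deeper column (depth z_c below the surface of column 1) and equate Σ ρ_i t_i down to z_c; mantle fills any gap and the z_c terms cancel.
Column 1: 3430×2477 + 13600×2885 + 10300×2951 + (z_c − 27330)×3235
Column 2: 327×0 + x×2899 + 14200×3023 + (z_c − 327 − 14200 − x)×3235
The z_c×3235 term appears on both sides and cancels. Collect the known terms of each column as K = Σ(ρt)_known − 3235 × (depth of known layers): K_1 = 78127410 − 3235×27330 = −10285140; K_2 = 42926600 − 3235×(327 + 14200) = −4068245.
Balance: K_1 = K_2 − x×(3235 − 2899), so x = (K_2 − K_1)/(3235 − 2899) = 6216900/336 = 18500 m.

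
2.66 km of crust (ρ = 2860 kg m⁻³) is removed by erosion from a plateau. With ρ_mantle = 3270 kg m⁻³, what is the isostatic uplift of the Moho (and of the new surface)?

Unloading: uplift u = e ρ_c/ρ_m = 2.66 km × 2860/3270 = 2.33 km.

2.33 km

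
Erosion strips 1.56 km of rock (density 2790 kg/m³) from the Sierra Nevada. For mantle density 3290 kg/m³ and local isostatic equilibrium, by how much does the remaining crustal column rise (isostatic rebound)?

1.32 km

Unloading: uplift u = e ρ_c/ρ_m = 1.56 km × 2790/3290 = 1.32 km.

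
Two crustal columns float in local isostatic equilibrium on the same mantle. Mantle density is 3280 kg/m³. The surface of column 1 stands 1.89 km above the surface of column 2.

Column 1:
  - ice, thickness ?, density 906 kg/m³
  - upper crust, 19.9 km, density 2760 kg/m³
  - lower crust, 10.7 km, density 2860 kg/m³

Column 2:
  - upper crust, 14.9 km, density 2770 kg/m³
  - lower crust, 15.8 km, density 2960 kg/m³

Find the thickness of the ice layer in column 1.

Take the compensation level at the base of the deeper column (depth z_c below the surface of column 1) and equate Σ ρ_i t_i down to z_c; mantle fills any gap and the z_c terms cancel.
Column 1: x×906 + 19.9×2760 + 10.7×2860 + (z_c − 30.6 − x)×3280
Column 2: 1.89×0 + 14.9×2770 + 15.8×2960 + (z_c − 1.89 − 30.7)×3280
The z_c×3280 term appears on both sides and cancels. Collect the known terms of each column as K = Σ(ρt)_known − 3280 × (depth of known layers): K_1 = 85526 − 3280×30.6 = −14842; K_2 = 88041 − 3280×(1.89 + 30.7) = −18854.2.
Balance: K_1 − x×(3280 − 906) = K_2, so x = (K_1 − K_2)/(3280 − 906) = 4012.2/2374 = 1.69 km.

1.69 km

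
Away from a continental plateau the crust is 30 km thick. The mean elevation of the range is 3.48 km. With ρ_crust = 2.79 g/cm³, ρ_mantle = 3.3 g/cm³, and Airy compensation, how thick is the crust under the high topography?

52.5 km

Root depth r = h ρ_c / (ρ_m − ρ_c) = 3.48 km × 2.79 / 0.51 = 19.04 km.
Total thickness = T + h + r = 30 km + 3.48 km + 19.04 km = 52.5 km.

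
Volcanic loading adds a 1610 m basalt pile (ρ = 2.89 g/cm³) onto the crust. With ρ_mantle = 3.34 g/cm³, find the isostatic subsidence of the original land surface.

1390 m

Subaerial loading: s = t ρ_load / ρ_m.
s = 1610 m × 2.89/3.34 = 1390 m.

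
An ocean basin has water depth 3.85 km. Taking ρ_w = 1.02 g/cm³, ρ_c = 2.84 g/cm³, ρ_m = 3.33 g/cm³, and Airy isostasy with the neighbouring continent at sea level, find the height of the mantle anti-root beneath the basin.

In Airy isostatic equilibrium: replacing crust with seawater at the top is compensated by replacing crust with mantle at the base: d (ρ_c − ρ_w) = a (ρ_m − ρ_c).
a = d (ρ_c − ρ_w)/(ρ_m − ρ_c) = 3.85 km × 1.82/0.49 = 14.3 km.

14.3 km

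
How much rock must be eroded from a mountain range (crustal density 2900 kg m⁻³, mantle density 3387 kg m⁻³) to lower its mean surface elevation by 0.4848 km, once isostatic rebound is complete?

Net drop Δ = e − u = e − e ρ_c/ρ_m = e (ρ_m − ρ_c)/ρ_m.
e = Δ ρ_m/(ρ_m − ρ_c) = 0.4848 km × 3387/487 = 3.37 km.

3.37 km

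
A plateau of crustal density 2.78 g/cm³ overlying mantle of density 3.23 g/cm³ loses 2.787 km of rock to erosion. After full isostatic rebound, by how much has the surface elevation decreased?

0.388 km

Rebound u = e ρ_c/ρ_m = 2.787 km × 2.78/3.23 = 2.399 km.
Net surface drop = e − u = 2.787 km − 2.399 km = e (ρ_m − ρ_c)/ρ_m = 0.388 km.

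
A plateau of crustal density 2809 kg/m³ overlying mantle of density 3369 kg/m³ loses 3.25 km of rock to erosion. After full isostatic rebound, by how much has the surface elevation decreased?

0.54 km

Rebound u = e ρ_c/ρ_m = 3.25 km × 2809/3369 = 2.71 km.
Net surface drop = e − u = 3.25 km − 2.71 km = e (ρ_m − ρ_c)/ρ_m = 0.54 km.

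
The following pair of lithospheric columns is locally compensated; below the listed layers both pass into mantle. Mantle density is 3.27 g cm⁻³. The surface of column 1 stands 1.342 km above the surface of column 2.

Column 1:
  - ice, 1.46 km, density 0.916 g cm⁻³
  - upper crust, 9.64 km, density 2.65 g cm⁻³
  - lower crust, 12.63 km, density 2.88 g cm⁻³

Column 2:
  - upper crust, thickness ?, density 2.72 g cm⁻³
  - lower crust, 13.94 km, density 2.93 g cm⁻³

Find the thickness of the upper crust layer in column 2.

9.48 km

Take the compensation level at the base of the deeper column (depth z_c below the surface of column 1) and equate Σ ρ_i t_i down to z_c; mantle fills any gap and the z_c terms cancel.
Column 1: 1.46×0.916 + 9.64×2.65 + 12.63×2.88 + (z_c − 23.73)×3.27
Column 2: 1.342×0 + x×2.72 + 13.94×2.93 + (z_c − 1.342 − 13.94 − x)×3.27
The z_c×3.27 term appears on both sides and cancels. Collect the known terms of each column as K = Σ(ρt)_known − 3.27 × (depth of known layers): K_1 = 63.25776 − 3.27×23.73 = −14.33934; K_2 = 40.8442 − 3.27×(1.342 + 13.94) = −9.12794.
Balance: K_1 = K_2 − x×(3.27 − 2.72), so x = (K_2 − K_1)/(3.27 − 2.72) = 5.2114/0.55 = 9.48 km.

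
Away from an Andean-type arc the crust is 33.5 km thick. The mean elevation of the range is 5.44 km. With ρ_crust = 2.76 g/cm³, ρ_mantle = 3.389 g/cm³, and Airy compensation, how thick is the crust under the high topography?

Root depth r = h ρ_c / (ρ_m − ρ_c) = 5.44 km × 2.76 / 0.629 = 23.87 km.
Total thickness = T + h + r = 33.5 km + 5.44 km + 23.87 km = 62.8 km.

62.8 km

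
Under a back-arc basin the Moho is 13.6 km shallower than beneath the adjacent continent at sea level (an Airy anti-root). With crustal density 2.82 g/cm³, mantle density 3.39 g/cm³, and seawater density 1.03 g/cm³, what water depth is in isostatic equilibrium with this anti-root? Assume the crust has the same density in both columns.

Replacing a thickness d of crust by seawater at the top must be balanced by replacing crust with mantle at the base: d (ρ_c − ρ_w) = a (ρ_m − ρ_c).
d = a (ρ_m − ρ_c)/(ρ_c − ρ_w) = 13.6 km × 0.57/1.79 = 4.33 km.

4.33 km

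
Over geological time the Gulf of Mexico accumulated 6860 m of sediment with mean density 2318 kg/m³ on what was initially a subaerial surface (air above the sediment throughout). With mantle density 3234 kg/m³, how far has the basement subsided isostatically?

Subaerial load: s = t ρ_sed / ρ_m = 6860 m × 2318/3234 = 4920 m.

4920 m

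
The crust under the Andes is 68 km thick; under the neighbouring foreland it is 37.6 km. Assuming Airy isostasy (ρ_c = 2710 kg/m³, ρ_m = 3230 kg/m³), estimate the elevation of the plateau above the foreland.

4.89 km

Excess crust Δ = 68 km − 37.6 km = 30.4 km, split between elevation h and root r with h + r = Δ.
Airy balance ρ_c h = (ρ_m − ρ_c) r gives r = h ρ_c/(ρ_m − ρ_c), so h (1 + ρ_c/(ρ_m − ρ_c)) = Δ, i.e. h = Δ (ρ_m − ρ_c)/ρ_m.
h = 30.4 km × 520/3230 = 4.89 km.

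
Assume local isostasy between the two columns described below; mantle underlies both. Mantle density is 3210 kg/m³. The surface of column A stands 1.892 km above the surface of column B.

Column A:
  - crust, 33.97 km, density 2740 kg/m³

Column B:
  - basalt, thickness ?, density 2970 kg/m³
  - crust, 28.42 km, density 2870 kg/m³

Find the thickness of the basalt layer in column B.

0.957 km

Take the compensation level at the base of the deeper column (depth z_c below the surface of column A) and equate Σ ρ_i t_i down to z_c; mantle fills any gap and the z_c terms cancel.
Column A: 33.97×2740 + (z_c − 33.97)×3210
Column B: 1.892×0 + x×2970 + 28.42×2870 + (z_c − 1.892 − 28.42 − x)×3210
The z_c×3210 term appears on both sides and cancels. Collect the known terms of each column as K = Σ(ρt)_known − 3210 × (depth of known layers): K_A = 93077.8 − 3210×33.97 = −15965.9; K_B = 81565.4 − 3210×(1.892 + 28.42) = −15736.12.
Balance: K_A = K_B − x×(3210 − 2970), so x = (K_B − K_A)/(3210 − 2970) = 229.78/240 = 0.957 km.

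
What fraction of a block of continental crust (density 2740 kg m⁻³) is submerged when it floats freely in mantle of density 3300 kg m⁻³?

0.83

Submerged fraction = ρ_obj/ρ_fluid = 2740/3300 = 0.83.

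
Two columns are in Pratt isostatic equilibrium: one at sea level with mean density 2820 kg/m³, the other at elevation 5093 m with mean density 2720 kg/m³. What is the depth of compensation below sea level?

139000 m

ρ_ref D = ρ (D + h) → D (ρ_ref − ρ) = ρ h.
D = ρ h/(ρ_ref − ρ) = 2720 × 5093 m/(2820 − 2720) = 139000 m.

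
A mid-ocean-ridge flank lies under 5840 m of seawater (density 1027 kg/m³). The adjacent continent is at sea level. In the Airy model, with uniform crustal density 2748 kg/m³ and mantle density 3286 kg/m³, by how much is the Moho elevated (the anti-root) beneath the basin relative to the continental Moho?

18700 m

In Airy isostatic equilibrium: replacing crust with seawater at the top is compensated by replacing crust with mantle at the base: d (ρ_c − ρ_w) = a (ρ_m − ρ_c).
a = d (ρ_c − ρ_w)/(ρ_m − ρ_c) = 5840 m × 1721/538 = 18700 m.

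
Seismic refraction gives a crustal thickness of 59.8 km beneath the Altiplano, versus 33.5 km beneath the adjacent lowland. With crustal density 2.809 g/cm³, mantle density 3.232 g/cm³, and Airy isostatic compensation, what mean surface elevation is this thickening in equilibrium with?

3.44 km

Excess crust Δ = 59.8 km − 33.5 km = 26.3 km, split between elevation h and root r with h + r = Δ.
Airy balance ρ_c h = (ρ_m − ρ_c) r gives r = h ρ_c/(ρ_m − ρ_c), so h (1 + ρ_c/(ρ_m − ρ_c)) = Δ, i.e. h = Δ (ρ_m − ρ_c)/ρ_m.
h = 26.3 km × 0.423/3.232 = 3.44 km.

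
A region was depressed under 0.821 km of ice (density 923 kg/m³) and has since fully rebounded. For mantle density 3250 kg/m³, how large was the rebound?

Removing the load lets mantle flow back in; uplift u satisfies ρ_ice t = ρ_m u.
u = t ρ_ice/ρ_m = 0.821 km × 923/3250 = 0.233 km.

0.233 km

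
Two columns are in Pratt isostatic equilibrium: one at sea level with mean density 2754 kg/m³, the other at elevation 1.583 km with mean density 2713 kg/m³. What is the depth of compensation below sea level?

ρ_ref D = ρ (D + h) → D (ρ_ref − ρ) = ρ h.
D = ρ h/(ρ_ref − ρ) = 2713 × 1.583 km/(2754 − 2713) = 105 km.

105 km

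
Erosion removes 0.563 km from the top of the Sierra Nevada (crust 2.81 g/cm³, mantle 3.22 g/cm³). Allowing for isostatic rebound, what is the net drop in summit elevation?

Rebound u = e ρ_c/ρ_m = 0.563 km × 2.81/3.22 = 0.4913 km.
Net surface drop = e − u = 0.563 km − 0.4913 km = e (ρ_m − ρ_c)/ρ_m = 0.0717 km.

0.0717 km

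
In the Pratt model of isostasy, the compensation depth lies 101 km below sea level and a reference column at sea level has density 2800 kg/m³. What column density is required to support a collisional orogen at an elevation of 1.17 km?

2770 kg/m³

Pratt balance: ρ_ref D = ρ (D + h).
ρ = ρ_ref D/(D + h) = 2800 × 101 km/(101 km + 1.17 km) = 2770 kg/m³.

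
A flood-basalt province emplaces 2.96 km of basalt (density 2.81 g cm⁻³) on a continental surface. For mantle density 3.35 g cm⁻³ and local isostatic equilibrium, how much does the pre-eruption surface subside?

Subaerial loading: s = t ρ_load / ρ_m.
s = 2.96 km × 2.81/3.35 = 2.48 km.

2.48 km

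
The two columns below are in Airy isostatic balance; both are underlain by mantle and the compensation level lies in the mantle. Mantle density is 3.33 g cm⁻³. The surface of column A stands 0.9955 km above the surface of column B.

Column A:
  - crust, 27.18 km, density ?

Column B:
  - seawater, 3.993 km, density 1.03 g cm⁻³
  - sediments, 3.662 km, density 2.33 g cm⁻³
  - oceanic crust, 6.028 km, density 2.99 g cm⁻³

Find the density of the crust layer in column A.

2.66 g cm⁻³

Take the compensation level at the base of the deeper column (depth z_c below the surface of column A) and equate Σ ρ_i t_i down to z_c; mantle fills any gap and the z_c terms cancel.
Column A: 27.18×ρ + (z_c − 27.18)×3.33
Column B: 0.9955×0 + 3.993×1.03 + 3.662×2.33 + 6.028×2.99 + (z_c − 0.9955 − 13.683)×3.33
The z_c×3.33 term appears on both sides and cancels. Collect the known terms of each column as K = Σ(ρt)_known − 3.33 × (depth of known layers): K_A = 0 − 3.33×27.18 = −90.5094; K_B = 30.66897 − 3.33×(0.9955 + 13.683) = −18.210435.
Balance: K_A + 27.18×ρ = K_B, so ρ = (K_B − K_A)/27.18 = 72.299/27.18 = 2.66 g cm⁻³.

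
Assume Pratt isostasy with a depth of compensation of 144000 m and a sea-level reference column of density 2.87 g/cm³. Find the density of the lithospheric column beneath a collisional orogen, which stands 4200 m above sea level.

2.79 g/cm³

Pratt balance: ρ_ref D = ρ (D + h).
ρ = ρ_ref D/(D + h) = 2.87 × 144000 m/(144000 m + 4200 m) = 2.79 g/cm³.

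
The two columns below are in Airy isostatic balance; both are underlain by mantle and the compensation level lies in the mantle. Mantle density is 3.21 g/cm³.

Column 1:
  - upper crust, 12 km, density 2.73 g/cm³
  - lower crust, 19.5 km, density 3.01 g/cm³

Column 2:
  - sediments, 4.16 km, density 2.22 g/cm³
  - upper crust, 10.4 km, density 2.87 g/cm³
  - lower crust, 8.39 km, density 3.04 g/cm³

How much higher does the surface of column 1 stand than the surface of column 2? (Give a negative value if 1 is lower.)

0.18 km

For any compensation level in the mantle, the mantle terms cancel and isostasy reduces to e = (Σt_1 − Σt_2) − (Σ(ρt)_1 − Σ(ρt)_2) / ρ_m.
Σt_1 = 31.5 km; Σt_2 = 22.95 km; Σ(ρt)_1 = 91.455; Σ(ρt)_2 = 64.5888 (in km·g/cm³).
e = (31.5 − 22.95) − (91.455 − 64.5888) / 3.21 = 0.18 km.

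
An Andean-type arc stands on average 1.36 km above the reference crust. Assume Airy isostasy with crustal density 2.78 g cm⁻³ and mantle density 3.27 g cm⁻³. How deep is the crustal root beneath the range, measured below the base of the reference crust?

Isostatic balance requires: the weight of the topography is balanced by the buoyancy of the root, ρ_c h = (ρ_m − ρ_c) r.
r = h · ρ_c / (ρ_m − ρ_c) = 1.36 km × 2.78 / (3.27 − 2.78) = 7.72 km.

7.72 km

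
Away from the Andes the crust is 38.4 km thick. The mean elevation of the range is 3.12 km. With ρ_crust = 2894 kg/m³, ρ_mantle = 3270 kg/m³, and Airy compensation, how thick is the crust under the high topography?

65.5 km

Root depth r = h ρ_c / (ρ_m − ρ_c) = 3.12 km × 2894 / 376 = 24.01 km.
Total thickness = T + h + r = 38.4 km + 3.12 km + 24.01 km = 65.5 km.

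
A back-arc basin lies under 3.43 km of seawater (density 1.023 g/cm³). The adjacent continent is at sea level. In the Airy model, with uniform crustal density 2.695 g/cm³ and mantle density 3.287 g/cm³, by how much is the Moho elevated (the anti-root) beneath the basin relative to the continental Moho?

Isostatic balance requires: replacing crust with seawater at the top is compensated by replacing crust with mantle at the base: d (ρ_c − ρ_w) = a (ρ_m − ρ_c).
a = d (ρ_c − ρ_w)/(ρ_m − ρ_c) = 3.43 km × 1.672/0.592 = 9.69 km.

9.69 km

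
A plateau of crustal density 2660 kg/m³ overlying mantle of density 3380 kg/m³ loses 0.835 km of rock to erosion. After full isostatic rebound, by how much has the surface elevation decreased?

Rebound u = e ρ_c/ρ_m = 0.835 km × 2660/3380 = 0.6571 km.
Net surface drop = e − u = 0.835 km − 0.6571 km = e (ρ_m − ρ_c)/ρ_m = 0.178 km.

0.178 km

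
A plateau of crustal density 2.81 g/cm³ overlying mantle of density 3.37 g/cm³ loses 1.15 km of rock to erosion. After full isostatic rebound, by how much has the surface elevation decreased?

0.191 km

Rebound u = e ρ_c/ρ_m = 1.15 km × 2.81/3.37 = 0.9589 km.
Net surface drop = e − u = 1.15 km − 0.9589 km = e (ρ_m − ρ_c)/ρ_m = 0.191 km.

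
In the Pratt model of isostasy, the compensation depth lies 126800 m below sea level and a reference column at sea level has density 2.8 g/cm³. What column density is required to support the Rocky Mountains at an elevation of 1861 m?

Pratt balance: ρ_ref D = ρ (D + h).
ρ = ρ_ref D/(D + h) = 2.8 × 126800 m/(126800 m + 1861 m) = 2.76 g/cm³.

2.76 g/cm³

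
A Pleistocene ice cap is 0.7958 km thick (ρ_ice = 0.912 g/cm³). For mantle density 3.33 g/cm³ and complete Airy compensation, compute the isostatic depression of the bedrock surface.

0.218 km

For local isostatic compensation: the ice load ρ_ice t is balanced by mantle displaced below, ρ_m s.
s = t ρ_ice / ρ_m = 0.7958 km × 0.912/3.33 = 0.218 km.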